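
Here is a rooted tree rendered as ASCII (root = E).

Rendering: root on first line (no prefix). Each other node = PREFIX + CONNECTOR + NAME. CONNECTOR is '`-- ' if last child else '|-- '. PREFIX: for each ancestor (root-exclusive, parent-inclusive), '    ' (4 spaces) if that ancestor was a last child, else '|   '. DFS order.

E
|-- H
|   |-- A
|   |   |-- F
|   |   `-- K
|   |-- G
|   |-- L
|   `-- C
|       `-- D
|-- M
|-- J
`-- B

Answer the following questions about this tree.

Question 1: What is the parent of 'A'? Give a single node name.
Scan adjacency: A appears as child of H

Answer: H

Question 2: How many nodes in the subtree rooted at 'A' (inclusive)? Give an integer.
Answer: 3

Derivation:
Subtree rooted at A contains: A, F, K
Count = 3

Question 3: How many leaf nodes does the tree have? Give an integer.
Leaves (nodes with no children): B, D, F, G, J, K, L, M

Answer: 8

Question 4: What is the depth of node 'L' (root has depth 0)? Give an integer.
Answer: 2

Derivation:
Path from root to L: E -> H -> L
Depth = number of edges = 2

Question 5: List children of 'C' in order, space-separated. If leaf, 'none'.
Answer: D

Derivation:
Node C's children (from adjacency): D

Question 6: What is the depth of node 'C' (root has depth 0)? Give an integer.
Answer: 2

Derivation:
Path from root to C: E -> H -> C
Depth = number of edges = 2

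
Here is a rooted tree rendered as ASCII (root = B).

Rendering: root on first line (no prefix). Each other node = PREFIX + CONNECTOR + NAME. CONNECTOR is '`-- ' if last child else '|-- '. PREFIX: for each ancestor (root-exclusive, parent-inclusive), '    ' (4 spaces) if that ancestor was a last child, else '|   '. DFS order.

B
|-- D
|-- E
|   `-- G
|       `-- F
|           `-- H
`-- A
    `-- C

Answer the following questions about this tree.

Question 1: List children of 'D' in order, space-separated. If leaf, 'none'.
Node D's children (from adjacency): (leaf)

Answer: none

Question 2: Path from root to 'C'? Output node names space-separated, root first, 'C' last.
Answer: B A C

Derivation:
Walk down from root: B -> A -> C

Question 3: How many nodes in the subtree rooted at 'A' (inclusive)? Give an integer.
Subtree rooted at A contains: A, C
Count = 2

Answer: 2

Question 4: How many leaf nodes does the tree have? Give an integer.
Answer: 3

Derivation:
Leaves (nodes with no children): C, D, H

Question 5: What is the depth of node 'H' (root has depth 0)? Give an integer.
Path from root to H: B -> E -> G -> F -> H
Depth = number of edges = 4

Answer: 4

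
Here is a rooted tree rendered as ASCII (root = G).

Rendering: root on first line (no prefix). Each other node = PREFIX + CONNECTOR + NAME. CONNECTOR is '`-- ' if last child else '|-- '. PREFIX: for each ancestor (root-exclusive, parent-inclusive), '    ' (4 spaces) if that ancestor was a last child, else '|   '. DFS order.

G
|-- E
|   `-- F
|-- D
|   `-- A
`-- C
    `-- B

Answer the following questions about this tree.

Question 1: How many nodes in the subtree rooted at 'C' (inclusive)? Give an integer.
Subtree rooted at C contains: B, C
Count = 2

Answer: 2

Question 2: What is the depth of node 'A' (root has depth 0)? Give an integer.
Path from root to A: G -> D -> A
Depth = number of edges = 2

Answer: 2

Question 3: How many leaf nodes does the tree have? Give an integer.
Leaves (nodes with no children): A, B, F

Answer: 3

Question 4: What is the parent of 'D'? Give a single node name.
Answer: G

Derivation:
Scan adjacency: D appears as child of G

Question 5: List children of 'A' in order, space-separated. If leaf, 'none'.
Answer: none

Derivation:
Node A's children (from adjacency): (leaf)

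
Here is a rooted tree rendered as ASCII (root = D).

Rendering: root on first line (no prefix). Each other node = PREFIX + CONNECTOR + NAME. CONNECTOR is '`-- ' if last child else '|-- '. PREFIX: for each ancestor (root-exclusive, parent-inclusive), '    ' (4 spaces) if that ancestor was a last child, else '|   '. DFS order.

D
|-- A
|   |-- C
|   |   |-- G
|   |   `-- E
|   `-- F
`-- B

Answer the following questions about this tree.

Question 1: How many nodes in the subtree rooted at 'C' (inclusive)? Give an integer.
Subtree rooted at C contains: C, E, G
Count = 3

Answer: 3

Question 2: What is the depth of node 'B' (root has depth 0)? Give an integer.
Answer: 1

Derivation:
Path from root to B: D -> B
Depth = number of edges = 1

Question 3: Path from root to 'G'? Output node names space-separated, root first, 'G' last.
Answer: D A C G

Derivation:
Walk down from root: D -> A -> C -> G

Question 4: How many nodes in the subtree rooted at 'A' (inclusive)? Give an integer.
Answer: 5

Derivation:
Subtree rooted at A contains: A, C, E, F, G
Count = 5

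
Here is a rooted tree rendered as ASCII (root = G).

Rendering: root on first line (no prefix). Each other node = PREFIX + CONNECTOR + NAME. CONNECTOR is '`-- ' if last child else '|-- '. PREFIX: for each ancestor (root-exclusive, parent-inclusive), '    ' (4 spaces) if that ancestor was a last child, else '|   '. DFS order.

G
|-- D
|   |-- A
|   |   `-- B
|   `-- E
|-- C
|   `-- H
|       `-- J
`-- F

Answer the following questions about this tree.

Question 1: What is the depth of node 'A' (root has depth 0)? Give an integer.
Path from root to A: G -> D -> A
Depth = number of edges = 2

Answer: 2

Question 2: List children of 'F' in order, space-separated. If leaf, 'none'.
Node F's children (from adjacency): (leaf)

Answer: none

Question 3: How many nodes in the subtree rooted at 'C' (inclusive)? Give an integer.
Subtree rooted at C contains: C, H, J
Count = 3

Answer: 3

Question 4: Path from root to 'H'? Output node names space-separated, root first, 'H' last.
Answer: G C H

Derivation:
Walk down from root: G -> C -> H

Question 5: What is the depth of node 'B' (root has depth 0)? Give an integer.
Path from root to B: G -> D -> A -> B
Depth = number of edges = 3

Answer: 3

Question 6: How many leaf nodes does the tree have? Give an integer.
Leaves (nodes with no children): B, E, F, J

Answer: 4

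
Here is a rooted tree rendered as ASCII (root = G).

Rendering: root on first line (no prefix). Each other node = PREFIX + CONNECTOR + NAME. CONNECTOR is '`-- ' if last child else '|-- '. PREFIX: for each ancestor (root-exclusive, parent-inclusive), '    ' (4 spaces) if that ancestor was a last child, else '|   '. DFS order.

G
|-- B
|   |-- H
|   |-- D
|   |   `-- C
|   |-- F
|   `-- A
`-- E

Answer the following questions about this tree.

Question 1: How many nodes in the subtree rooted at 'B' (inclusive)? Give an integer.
Answer: 6

Derivation:
Subtree rooted at B contains: A, B, C, D, F, H
Count = 6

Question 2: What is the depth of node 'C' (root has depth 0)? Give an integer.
Path from root to C: G -> B -> D -> C
Depth = number of edges = 3

Answer: 3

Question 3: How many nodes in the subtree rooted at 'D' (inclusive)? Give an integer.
Subtree rooted at D contains: C, D
Count = 2

Answer: 2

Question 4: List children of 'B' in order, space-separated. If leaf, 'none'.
Answer: H D F A

Derivation:
Node B's children (from adjacency): H, D, F, A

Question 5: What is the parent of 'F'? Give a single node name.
Answer: B

Derivation:
Scan adjacency: F appears as child of B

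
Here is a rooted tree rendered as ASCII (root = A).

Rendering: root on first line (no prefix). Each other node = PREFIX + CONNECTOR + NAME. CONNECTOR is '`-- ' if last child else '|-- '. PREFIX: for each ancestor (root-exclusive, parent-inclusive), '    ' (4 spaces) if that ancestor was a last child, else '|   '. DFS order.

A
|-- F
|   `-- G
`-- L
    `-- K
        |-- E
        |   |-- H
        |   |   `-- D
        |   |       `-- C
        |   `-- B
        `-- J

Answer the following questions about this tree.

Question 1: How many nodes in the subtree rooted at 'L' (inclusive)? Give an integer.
Answer: 8

Derivation:
Subtree rooted at L contains: B, C, D, E, H, J, K, L
Count = 8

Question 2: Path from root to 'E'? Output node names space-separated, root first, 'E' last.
Answer: A L K E

Derivation:
Walk down from root: A -> L -> K -> E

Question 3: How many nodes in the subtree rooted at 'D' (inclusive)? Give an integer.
Answer: 2

Derivation:
Subtree rooted at D contains: C, D
Count = 2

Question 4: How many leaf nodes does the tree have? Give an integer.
Leaves (nodes with no children): B, C, G, J

Answer: 4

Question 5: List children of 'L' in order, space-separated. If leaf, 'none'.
Node L's children (from adjacency): K

Answer: K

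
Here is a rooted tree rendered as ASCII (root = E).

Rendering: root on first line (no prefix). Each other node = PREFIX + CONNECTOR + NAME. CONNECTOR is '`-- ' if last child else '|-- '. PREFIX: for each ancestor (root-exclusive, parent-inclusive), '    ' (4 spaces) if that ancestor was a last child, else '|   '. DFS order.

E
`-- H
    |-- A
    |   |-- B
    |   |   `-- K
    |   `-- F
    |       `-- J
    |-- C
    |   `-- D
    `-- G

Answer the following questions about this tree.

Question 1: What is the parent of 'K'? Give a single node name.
Answer: B

Derivation:
Scan adjacency: K appears as child of B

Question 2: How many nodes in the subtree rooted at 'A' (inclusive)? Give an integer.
Subtree rooted at A contains: A, B, F, J, K
Count = 5

Answer: 5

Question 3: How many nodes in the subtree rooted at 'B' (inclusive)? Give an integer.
Subtree rooted at B contains: B, K
Count = 2

Answer: 2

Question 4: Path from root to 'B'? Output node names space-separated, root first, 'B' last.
Answer: E H A B

Derivation:
Walk down from root: E -> H -> A -> B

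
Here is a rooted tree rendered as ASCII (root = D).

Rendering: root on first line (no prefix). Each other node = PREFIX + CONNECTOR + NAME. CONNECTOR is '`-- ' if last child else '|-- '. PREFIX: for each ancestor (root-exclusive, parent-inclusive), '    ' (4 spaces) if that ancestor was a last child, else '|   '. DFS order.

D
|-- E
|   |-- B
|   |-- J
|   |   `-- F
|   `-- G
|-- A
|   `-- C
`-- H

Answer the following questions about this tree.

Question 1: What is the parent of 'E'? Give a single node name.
Answer: D

Derivation:
Scan adjacency: E appears as child of D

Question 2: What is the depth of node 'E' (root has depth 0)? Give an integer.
Answer: 1

Derivation:
Path from root to E: D -> E
Depth = number of edges = 1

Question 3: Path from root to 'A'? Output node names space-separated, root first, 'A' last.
Answer: D A

Derivation:
Walk down from root: D -> A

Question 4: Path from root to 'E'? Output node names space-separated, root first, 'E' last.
Answer: D E

Derivation:
Walk down from root: D -> E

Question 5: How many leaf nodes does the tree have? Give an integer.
Answer: 5

Derivation:
Leaves (nodes with no children): B, C, F, G, H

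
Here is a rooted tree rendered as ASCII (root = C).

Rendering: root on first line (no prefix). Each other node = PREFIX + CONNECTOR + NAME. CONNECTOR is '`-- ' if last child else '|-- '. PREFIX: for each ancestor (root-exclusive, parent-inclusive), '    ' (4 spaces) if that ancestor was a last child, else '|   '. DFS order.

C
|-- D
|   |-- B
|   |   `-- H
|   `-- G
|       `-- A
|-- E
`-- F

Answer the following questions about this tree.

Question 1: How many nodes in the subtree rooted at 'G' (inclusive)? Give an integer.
Answer: 2

Derivation:
Subtree rooted at G contains: A, G
Count = 2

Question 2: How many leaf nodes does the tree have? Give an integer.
Leaves (nodes with no children): A, E, F, H

Answer: 4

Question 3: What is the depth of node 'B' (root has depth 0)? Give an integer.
Path from root to B: C -> D -> B
Depth = number of edges = 2

Answer: 2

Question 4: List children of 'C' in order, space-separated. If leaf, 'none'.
Answer: D E F

Derivation:
Node C's children (from adjacency): D, E, F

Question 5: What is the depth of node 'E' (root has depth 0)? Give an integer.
Answer: 1

Derivation:
Path from root to E: C -> E
Depth = number of edges = 1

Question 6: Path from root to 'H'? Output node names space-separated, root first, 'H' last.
Walk down from root: C -> D -> B -> H

Answer: C D B H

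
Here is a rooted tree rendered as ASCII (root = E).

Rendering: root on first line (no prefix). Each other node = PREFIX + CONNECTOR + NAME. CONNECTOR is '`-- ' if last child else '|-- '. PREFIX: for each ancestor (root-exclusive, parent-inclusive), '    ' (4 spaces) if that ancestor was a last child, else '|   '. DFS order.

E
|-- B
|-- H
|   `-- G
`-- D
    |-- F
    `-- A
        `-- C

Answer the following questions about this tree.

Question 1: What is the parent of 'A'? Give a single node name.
Answer: D

Derivation:
Scan adjacency: A appears as child of D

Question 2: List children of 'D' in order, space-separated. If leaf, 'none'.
Node D's children (from adjacency): F, A

Answer: F A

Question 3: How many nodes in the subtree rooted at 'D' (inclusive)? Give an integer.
Answer: 4

Derivation:
Subtree rooted at D contains: A, C, D, F
Count = 4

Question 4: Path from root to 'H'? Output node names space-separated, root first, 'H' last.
Walk down from root: E -> H

Answer: E H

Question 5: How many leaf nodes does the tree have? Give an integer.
Answer: 4

Derivation:
Leaves (nodes with no children): B, C, F, G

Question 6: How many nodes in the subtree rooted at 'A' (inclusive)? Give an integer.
Answer: 2

Derivation:
Subtree rooted at A contains: A, C
Count = 2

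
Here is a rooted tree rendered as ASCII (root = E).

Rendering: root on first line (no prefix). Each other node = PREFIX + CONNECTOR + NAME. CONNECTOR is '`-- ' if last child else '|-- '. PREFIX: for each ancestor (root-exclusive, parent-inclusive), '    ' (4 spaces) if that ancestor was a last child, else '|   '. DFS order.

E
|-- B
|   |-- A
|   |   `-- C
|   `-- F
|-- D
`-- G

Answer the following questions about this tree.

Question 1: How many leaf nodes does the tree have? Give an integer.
Leaves (nodes with no children): C, D, F, G

Answer: 4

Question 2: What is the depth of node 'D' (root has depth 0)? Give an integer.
Answer: 1

Derivation:
Path from root to D: E -> D
Depth = number of edges = 1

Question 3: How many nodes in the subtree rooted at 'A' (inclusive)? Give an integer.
Answer: 2

Derivation:
Subtree rooted at A contains: A, C
Count = 2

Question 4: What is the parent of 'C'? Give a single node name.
Scan adjacency: C appears as child of A

Answer: A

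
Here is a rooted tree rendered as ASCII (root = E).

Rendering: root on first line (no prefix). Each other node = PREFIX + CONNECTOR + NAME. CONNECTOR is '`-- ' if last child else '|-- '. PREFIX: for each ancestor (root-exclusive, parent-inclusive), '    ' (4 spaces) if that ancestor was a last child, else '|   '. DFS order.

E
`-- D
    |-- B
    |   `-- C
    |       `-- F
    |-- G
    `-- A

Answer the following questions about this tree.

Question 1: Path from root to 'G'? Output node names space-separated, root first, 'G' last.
Walk down from root: E -> D -> G

Answer: E D G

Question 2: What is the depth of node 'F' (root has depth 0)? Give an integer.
Path from root to F: E -> D -> B -> C -> F
Depth = number of edges = 4

Answer: 4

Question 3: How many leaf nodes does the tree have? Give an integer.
Leaves (nodes with no children): A, F, G

Answer: 3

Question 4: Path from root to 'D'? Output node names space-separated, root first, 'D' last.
Answer: E D

Derivation:
Walk down from root: E -> D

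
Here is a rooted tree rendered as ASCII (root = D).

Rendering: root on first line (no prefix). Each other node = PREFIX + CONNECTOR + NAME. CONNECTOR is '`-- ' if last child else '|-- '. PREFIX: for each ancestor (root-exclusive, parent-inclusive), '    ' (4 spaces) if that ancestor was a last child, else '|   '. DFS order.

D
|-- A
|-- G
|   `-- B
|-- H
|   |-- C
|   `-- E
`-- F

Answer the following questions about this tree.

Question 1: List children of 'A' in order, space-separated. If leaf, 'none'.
Answer: none

Derivation:
Node A's children (from adjacency): (leaf)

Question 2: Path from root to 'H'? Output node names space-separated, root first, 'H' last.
Walk down from root: D -> H

Answer: D H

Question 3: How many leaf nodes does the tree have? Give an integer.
Leaves (nodes with no children): A, B, C, E, F

Answer: 5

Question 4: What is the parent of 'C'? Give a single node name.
Answer: H

Derivation:
Scan adjacency: C appears as child of H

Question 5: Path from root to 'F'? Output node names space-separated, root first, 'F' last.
Walk down from root: D -> F

Answer: D F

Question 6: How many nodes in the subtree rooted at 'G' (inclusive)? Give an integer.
Answer: 2

Derivation:
Subtree rooted at G contains: B, G
Count = 2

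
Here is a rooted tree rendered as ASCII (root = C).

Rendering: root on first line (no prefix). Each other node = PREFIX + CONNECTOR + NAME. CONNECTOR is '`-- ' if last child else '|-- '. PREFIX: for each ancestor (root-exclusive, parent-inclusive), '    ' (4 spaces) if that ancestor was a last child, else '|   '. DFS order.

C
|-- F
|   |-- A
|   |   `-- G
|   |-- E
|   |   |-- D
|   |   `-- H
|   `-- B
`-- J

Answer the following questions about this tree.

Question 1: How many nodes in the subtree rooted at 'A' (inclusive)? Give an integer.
Answer: 2

Derivation:
Subtree rooted at A contains: A, G
Count = 2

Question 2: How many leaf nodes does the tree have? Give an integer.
Leaves (nodes with no children): B, D, G, H, J

Answer: 5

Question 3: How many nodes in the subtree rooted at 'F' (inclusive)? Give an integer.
Subtree rooted at F contains: A, B, D, E, F, G, H
Count = 7

Answer: 7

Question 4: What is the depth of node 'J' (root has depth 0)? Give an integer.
Answer: 1

Derivation:
Path from root to J: C -> J
Depth = number of edges = 1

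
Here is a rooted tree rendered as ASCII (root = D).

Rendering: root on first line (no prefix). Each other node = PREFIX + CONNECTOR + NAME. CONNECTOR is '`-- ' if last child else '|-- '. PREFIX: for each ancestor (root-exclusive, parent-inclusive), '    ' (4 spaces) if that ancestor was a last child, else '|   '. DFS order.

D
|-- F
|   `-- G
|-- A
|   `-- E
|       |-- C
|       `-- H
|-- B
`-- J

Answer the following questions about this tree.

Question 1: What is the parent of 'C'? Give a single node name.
Answer: E

Derivation:
Scan adjacency: C appears as child of E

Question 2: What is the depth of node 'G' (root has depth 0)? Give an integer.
Answer: 2

Derivation:
Path from root to G: D -> F -> G
Depth = number of edges = 2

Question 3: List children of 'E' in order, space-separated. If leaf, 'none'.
Answer: C H

Derivation:
Node E's children (from adjacency): C, H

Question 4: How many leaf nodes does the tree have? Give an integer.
Answer: 5

Derivation:
Leaves (nodes with no children): B, C, G, H, J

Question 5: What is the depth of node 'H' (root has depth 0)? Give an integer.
Path from root to H: D -> A -> E -> H
Depth = number of edges = 3

Answer: 3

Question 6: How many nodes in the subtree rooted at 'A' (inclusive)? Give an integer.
Answer: 4

Derivation:
Subtree rooted at A contains: A, C, E, H
Count = 4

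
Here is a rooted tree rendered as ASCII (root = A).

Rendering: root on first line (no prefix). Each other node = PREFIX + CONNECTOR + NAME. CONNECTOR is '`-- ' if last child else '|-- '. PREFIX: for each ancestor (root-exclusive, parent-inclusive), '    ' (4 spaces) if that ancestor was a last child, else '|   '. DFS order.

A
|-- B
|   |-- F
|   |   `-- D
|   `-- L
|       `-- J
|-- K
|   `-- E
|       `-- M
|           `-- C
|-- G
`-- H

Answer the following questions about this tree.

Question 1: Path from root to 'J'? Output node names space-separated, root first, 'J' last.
Walk down from root: A -> B -> L -> J

Answer: A B L J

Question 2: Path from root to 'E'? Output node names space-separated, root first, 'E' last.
Answer: A K E

Derivation:
Walk down from root: A -> K -> E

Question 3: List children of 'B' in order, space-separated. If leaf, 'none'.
Answer: F L

Derivation:
Node B's children (from adjacency): F, L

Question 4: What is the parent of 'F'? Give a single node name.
Answer: B

Derivation:
Scan adjacency: F appears as child of B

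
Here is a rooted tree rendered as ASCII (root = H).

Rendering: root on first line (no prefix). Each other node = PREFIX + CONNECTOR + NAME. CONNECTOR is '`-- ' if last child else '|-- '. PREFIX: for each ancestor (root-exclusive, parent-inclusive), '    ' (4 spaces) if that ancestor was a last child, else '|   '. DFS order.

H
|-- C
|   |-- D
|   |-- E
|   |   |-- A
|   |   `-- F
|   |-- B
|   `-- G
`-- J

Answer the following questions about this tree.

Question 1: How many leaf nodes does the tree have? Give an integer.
Answer: 6

Derivation:
Leaves (nodes with no children): A, B, D, F, G, J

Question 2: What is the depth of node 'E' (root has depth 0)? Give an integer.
Answer: 2

Derivation:
Path from root to E: H -> C -> E
Depth = number of edges = 2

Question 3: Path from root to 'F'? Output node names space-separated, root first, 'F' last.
Walk down from root: H -> C -> E -> F

Answer: H C E F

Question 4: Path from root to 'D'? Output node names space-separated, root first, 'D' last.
Walk down from root: H -> C -> D

Answer: H C D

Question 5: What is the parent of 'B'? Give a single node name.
Answer: C

Derivation:
Scan adjacency: B appears as child of C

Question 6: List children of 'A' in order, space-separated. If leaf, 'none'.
Answer: none

Derivation:
Node A's children (from adjacency): (leaf)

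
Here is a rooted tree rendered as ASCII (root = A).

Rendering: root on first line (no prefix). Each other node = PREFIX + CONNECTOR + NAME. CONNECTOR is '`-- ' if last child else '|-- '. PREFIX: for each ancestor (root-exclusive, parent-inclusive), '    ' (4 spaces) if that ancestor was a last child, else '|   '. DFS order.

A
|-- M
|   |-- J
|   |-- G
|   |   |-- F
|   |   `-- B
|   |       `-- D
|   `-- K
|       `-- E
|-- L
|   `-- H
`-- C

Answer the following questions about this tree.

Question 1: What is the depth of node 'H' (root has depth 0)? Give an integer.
Answer: 2

Derivation:
Path from root to H: A -> L -> H
Depth = number of edges = 2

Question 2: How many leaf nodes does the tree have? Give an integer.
Answer: 6

Derivation:
Leaves (nodes with no children): C, D, E, F, H, J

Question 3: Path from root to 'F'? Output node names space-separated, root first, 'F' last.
Answer: A M G F

Derivation:
Walk down from root: A -> M -> G -> F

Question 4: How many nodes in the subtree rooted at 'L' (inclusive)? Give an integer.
Answer: 2

Derivation:
Subtree rooted at L contains: H, L
Count = 2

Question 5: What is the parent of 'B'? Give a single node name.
Scan adjacency: B appears as child of G

Answer: G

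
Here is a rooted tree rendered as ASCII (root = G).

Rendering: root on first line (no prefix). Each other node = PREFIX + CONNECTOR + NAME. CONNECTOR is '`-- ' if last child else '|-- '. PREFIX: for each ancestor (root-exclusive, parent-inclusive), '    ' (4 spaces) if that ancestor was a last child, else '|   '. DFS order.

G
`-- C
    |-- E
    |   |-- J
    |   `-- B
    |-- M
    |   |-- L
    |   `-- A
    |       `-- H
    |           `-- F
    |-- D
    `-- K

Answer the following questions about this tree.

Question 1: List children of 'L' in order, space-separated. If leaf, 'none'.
Answer: none

Derivation:
Node L's children (from adjacency): (leaf)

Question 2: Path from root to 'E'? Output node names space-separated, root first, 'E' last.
Answer: G C E

Derivation:
Walk down from root: G -> C -> E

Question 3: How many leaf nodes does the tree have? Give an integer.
Leaves (nodes with no children): B, D, F, J, K, L

Answer: 6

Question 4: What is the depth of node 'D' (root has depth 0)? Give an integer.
Answer: 2

Derivation:
Path from root to D: G -> C -> D
Depth = number of edges = 2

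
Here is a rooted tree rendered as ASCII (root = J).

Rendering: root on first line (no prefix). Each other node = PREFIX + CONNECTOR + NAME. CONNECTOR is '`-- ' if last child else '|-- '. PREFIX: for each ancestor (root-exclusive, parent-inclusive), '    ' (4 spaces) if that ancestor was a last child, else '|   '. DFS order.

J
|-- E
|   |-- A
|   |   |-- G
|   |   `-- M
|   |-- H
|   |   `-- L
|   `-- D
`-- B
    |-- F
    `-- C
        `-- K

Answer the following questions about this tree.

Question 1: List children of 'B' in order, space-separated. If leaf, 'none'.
Answer: F C

Derivation:
Node B's children (from adjacency): F, C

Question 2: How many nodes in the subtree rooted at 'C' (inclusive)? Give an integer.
Subtree rooted at C contains: C, K
Count = 2

Answer: 2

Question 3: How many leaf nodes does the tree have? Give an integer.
Leaves (nodes with no children): D, F, G, K, L, M

Answer: 6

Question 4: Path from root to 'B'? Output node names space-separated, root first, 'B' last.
Answer: J B

Derivation:
Walk down from root: J -> B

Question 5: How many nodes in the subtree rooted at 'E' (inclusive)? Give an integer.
Answer: 7

Derivation:
Subtree rooted at E contains: A, D, E, G, H, L, M
Count = 7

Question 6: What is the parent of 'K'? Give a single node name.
Answer: C

Derivation:
Scan adjacency: K appears as child of C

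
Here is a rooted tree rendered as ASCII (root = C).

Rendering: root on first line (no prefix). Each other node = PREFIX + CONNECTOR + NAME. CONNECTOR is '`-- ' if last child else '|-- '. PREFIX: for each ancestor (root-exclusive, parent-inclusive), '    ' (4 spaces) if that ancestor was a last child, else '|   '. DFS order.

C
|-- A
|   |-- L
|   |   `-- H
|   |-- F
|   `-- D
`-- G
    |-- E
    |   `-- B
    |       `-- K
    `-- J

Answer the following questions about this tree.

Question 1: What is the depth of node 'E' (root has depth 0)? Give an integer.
Path from root to E: C -> G -> E
Depth = number of edges = 2

Answer: 2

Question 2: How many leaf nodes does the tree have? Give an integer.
Answer: 5

Derivation:
Leaves (nodes with no children): D, F, H, J, K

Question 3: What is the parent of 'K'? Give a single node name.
Answer: B

Derivation:
Scan adjacency: K appears as child of B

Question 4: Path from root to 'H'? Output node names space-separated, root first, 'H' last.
Walk down from root: C -> A -> L -> H

Answer: C A L H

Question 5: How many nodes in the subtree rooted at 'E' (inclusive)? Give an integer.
Subtree rooted at E contains: B, E, K
Count = 3

Answer: 3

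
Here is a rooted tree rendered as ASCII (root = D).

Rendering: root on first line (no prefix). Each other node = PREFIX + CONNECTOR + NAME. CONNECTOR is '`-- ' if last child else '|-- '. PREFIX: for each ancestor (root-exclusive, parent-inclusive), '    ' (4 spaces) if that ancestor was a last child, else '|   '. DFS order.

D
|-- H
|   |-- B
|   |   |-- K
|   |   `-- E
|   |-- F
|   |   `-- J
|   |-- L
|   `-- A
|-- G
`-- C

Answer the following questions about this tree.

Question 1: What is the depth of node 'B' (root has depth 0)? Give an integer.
Path from root to B: D -> H -> B
Depth = number of edges = 2

Answer: 2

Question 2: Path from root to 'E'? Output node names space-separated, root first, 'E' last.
Walk down from root: D -> H -> B -> E

Answer: D H B E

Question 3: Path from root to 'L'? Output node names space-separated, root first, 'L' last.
Answer: D H L

Derivation:
Walk down from root: D -> H -> L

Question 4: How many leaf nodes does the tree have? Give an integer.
Answer: 7

Derivation:
Leaves (nodes with no children): A, C, E, G, J, K, L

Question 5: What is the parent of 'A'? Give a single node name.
Scan adjacency: A appears as child of H

Answer: H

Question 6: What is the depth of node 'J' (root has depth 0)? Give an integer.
Answer: 3

Derivation:
Path from root to J: D -> H -> F -> J
Depth = number of edges = 3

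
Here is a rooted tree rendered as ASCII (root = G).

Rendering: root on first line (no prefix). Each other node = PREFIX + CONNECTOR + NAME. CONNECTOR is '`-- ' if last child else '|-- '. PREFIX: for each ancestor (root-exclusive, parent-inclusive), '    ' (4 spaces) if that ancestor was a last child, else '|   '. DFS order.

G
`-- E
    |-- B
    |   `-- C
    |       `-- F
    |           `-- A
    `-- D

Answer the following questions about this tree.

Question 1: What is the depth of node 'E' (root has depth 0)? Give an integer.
Path from root to E: G -> E
Depth = number of edges = 1

Answer: 1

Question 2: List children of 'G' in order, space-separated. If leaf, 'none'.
Answer: E

Derivation:
Node G's children (from adjacency): E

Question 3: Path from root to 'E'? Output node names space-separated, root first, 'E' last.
Answer: G E

Derivation:
Walk down from root: G -> E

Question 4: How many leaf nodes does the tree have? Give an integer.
Leaves (nodes with no children): A, D

Answer: 2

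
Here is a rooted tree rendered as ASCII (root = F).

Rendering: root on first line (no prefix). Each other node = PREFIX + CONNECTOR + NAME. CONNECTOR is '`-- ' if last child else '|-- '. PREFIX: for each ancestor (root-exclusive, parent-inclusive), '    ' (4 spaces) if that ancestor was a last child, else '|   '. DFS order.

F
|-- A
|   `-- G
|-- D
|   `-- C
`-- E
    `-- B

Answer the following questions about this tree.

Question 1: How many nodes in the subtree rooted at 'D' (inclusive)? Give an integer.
Answer: 2

Derivation:
Subtree rooted at D contains: C, D
Count = 2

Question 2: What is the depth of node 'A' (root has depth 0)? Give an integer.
Answer: 1

Derivation:
Path from root to A: F -> A
Depth = number of edges = 1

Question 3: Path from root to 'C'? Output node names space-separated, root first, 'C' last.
Walk down from root: F -> D -> C

Answer: F D C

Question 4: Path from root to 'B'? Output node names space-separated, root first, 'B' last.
Walk down from root: F -> E -> B

Answer: F E B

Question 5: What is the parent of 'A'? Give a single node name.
Answer: F

Derivation:
Scan adjacency: A appears as child of F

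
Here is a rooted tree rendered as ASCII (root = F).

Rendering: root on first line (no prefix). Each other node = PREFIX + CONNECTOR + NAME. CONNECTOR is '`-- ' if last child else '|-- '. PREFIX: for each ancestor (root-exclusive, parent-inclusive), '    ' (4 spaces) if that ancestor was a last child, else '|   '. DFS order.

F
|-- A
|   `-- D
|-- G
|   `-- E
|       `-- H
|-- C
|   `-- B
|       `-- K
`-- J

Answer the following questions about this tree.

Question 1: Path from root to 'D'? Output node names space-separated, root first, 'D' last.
Walk down from root: F -> A -> D

Answer: F A D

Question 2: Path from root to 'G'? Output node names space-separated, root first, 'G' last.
Walk down from root: F -> G

Answer: F G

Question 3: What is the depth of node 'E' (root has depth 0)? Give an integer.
Answer: 2

Derivation:
Path from root to E: F -> G -> E
Depth = number of edges = 2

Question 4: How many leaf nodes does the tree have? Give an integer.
Leaves (nodes with no children): D, H, J, K

Answer: 4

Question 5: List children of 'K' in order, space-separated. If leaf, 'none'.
Answer: none

Derivation:
Node K's children (from adjacency): (leaf)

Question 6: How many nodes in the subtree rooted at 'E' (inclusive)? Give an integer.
Subtree rooted at E contains: E, H
Count = 2

Answer: 2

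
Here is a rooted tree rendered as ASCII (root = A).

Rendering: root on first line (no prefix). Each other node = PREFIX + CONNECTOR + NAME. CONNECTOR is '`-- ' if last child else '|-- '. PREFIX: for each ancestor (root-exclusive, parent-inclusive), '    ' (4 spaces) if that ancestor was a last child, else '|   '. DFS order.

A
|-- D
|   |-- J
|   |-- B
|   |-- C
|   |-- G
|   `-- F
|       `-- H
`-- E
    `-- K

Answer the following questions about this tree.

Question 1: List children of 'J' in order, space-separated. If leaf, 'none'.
Node J's children (from adjacency): (leaf)

Answer: none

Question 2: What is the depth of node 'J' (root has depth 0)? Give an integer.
Answer: 2

Derivation:
Path from root to J: A -> D -> J
Depth = number of edges = 2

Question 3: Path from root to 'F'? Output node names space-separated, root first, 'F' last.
Answer: A D F

Derivation:
Walk down from root: A -> D -> F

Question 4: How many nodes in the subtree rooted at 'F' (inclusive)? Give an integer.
Subtree rooted at F contains: F, H
Count = 2

Answer: 2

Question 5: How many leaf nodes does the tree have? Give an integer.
Leaves (nodes with no children): B, C, G, H, J, K

Answer: 6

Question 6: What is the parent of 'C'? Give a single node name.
Scan adjacency: C appears as child of D

Answer: D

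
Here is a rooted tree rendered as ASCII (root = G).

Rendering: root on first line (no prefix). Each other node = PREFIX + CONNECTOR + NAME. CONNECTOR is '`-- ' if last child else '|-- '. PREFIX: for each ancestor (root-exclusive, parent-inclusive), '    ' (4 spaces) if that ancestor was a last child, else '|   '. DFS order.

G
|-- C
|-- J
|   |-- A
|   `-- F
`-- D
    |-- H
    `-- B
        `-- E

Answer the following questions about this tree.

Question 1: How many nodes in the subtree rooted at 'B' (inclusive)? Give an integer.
Subtree rooted at B contains: B, E
Count = 2

Answer: 2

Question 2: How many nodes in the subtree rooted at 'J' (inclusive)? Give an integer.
Subtree rooted at J contains: A, F, J
Count = 3

Answer: 3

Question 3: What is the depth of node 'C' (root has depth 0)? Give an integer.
Answer: 1

Derivation:
Path from root to C: G -> C
Depth = number of edges = 1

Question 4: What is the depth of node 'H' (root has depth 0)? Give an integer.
Path from root to H: G -> D -> H
Depth = number of edges = 2

Answer: 2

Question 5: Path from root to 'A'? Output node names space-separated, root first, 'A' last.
Answer: G J A

Derivation:
Walk down from root: G -> J -> A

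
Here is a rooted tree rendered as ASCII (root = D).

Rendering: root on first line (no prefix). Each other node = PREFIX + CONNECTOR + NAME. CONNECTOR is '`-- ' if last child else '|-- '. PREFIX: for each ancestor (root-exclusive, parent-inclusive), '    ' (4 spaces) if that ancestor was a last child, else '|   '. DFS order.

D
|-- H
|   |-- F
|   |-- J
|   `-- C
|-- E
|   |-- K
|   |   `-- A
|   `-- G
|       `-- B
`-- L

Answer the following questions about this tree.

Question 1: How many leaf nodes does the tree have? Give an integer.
Answer: 6

Derivation:
Leaves (nodes with no children): A, B, C, F, J, L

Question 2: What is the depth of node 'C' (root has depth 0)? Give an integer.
Answer: 2

Derivation:
Path from root to C: D -> H -> C
Depth = number of edges = 2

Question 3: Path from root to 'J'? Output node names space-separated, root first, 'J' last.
Answer: D H J

Derivation:
Walk down from root: D -> H -> J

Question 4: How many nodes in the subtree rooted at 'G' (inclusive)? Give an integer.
Subtree rooted at G contains: B, G
Count = 2

Answer: 2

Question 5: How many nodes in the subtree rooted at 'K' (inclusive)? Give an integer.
Subtree rooted at K contains: A, K
Count = 2

Answer: 2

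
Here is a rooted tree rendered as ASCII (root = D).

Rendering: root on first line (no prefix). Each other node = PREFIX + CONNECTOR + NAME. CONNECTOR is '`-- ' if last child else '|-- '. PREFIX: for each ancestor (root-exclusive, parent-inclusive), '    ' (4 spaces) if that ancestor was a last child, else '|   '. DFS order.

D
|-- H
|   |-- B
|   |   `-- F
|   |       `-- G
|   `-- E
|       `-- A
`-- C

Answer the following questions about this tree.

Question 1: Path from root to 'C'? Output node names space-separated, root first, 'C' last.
Answer: D C

Derivation:
Walk down from root: D -> C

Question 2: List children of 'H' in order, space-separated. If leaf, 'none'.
Node H's children (from adjacency): B, E

Answer: B E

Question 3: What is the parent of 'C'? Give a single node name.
Scan adjacency: C appears as child of D

Answer: D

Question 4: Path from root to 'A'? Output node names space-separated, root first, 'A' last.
Walk down from root: D -> H -> E -> A

Answer: D H E A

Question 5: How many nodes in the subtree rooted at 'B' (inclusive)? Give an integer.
Subtree rooted at B contains: B, F, G
Count = 3

Answer: 3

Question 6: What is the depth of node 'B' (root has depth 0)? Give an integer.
Answer: 2

Derivation:
Path from root to B: D -> H -> B
Depth = number of edges = 2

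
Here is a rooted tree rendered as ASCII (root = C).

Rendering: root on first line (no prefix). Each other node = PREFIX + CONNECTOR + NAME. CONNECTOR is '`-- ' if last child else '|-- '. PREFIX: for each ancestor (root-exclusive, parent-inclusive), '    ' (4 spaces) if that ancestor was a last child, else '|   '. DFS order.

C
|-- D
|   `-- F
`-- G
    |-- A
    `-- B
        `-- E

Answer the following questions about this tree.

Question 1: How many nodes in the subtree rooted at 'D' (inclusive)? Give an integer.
Answer: 2

Derivation:
Subtree rooted at D contains: D, F
Count = 2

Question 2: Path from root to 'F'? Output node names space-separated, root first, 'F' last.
Walk down from root: C -> D -> F

Answer: C D F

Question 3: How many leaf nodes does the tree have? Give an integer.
Leaves (nodes with no children): A, E, F

Answer: 3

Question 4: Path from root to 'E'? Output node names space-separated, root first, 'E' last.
Answer: C G B E

Derivation:
Walk down from root: C -> G -> B -> E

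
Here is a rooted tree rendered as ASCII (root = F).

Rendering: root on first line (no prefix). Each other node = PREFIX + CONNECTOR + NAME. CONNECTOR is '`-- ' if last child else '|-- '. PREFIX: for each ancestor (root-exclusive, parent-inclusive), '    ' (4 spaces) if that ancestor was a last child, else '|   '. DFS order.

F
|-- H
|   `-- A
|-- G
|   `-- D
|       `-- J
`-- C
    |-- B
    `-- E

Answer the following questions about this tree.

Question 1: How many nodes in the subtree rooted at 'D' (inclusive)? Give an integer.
Subtree rooted at D contains: D, J
Count = 2

Answer: 2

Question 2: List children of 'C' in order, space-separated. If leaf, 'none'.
Answer: B E

Derivation:
Node C's children (from adjacency): B, E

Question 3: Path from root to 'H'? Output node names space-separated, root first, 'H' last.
Walk down from root: F -> H

Answer: F H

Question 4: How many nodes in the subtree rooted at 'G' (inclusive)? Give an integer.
Answer: 3

Derivation:
Subtree rooted at G contains: D, G, J
Count = 3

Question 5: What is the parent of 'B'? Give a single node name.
Answer: C

Derivation:
Scan adjacency: B appears as child of C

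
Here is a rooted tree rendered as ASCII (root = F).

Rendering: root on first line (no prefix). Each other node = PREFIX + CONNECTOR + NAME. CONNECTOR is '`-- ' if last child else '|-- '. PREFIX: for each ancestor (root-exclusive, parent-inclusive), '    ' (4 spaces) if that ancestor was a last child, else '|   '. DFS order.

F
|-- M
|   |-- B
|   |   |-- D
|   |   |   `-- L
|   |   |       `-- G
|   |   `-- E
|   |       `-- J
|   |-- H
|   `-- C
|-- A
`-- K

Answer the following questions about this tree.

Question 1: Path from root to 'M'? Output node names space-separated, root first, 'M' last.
Answer: F M

Derivation:
Walk down from root: F -> M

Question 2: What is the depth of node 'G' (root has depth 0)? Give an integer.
Answer: 5

Derivation:
Path from root to G: F -> M -> B -> D -> L -> G
Depth = number of edges = 5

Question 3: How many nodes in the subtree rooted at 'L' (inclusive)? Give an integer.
Subtree rooted at L contains: G, L
Count = 2

Answer: 2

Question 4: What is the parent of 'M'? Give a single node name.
Scan adjacency: M appears as child of F

Answer: F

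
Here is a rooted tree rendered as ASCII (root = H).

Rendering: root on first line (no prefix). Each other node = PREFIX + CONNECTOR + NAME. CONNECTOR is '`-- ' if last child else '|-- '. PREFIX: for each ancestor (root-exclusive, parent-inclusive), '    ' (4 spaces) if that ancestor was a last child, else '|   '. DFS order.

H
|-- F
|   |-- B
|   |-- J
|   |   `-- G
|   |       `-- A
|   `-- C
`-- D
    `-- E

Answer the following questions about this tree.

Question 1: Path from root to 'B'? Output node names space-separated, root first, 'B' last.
Walk down from root: H -> F -> B

Answer: H F B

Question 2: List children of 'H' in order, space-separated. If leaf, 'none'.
Node H's children (from adjacency): F, D

Answer: F D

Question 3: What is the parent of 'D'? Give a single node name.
Scan adjacency: D appears as child of H

Answer: H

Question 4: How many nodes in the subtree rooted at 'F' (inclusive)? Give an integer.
Subtree rooted at F contains: A, B, C, F, G, J
Count = 6

Answer: 6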